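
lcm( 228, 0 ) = 0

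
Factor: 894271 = 7^1 *43^1*2971^1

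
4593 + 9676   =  14269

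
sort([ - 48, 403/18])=[ - 48,  403/18 ]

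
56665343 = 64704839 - 8039496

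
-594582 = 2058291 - 2652873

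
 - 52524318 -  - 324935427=272411109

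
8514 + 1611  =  10125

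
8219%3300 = 1619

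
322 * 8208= 2642976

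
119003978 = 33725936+85278042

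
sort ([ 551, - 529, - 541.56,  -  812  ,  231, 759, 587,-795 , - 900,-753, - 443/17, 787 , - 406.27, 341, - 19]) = [ - 900, - 812,  -  795,-753, - 541.56 , - 529,-406.27,  -  443/17, - 19,231, 341, 551,587, 759,787]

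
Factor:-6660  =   - 2^2*3^2*5^1 * 37^1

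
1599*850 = 1359150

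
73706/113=73706/113 = 652.27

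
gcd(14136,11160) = 744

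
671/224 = 2 + 223/224 = 3.00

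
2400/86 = 27 + 39/43 = 27.91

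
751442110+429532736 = 1180974846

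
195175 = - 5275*(-37)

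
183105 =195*939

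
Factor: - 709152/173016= - 332/81 = -2^2*3^ (-4 )*83^1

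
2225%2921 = 2225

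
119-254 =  - 135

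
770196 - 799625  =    -  29429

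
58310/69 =58310/69 = 845.07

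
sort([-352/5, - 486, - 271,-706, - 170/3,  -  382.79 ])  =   [ - 706, - 486 , - 382.79, - 271, -352/5,  -  170/3]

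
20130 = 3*6710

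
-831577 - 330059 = -1161636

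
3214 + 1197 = 4411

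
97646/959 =97646/959 = 101.82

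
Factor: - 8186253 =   -  3^1*2728751^1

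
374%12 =2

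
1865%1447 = 418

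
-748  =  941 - 1689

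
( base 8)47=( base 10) 39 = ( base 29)1A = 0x27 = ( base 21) 1I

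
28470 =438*65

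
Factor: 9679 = 9679^1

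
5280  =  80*66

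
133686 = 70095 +63591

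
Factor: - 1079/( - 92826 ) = 2^( - 1 )*3^( - 5 )*13^1*83^1*191^( - 1) 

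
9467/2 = 4733 + 1/2 = 4733.50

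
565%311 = 254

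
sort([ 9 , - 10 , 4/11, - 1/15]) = [ - 10, - 1/15,4/11 , 9] 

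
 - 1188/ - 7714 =594/3857=0.15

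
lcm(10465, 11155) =1015105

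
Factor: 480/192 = 5/2 = 2^( - 1)*5^1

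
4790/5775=958/1155   =  0.83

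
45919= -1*( - 45919)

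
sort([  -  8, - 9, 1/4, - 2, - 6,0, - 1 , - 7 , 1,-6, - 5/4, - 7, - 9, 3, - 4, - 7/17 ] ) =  [ - 9, - 9, - 8, - 7, - 7,  -  6, - 6,- 4, - 2, - 5/4, - 1, - 7/17,  0 , 1/4,1, 3] 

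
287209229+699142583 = 986351812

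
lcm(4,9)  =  36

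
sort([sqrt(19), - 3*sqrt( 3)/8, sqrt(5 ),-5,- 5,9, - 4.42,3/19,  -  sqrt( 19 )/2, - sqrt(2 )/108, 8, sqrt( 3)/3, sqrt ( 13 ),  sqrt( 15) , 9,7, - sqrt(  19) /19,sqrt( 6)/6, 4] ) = [  -  5, - 5, - 4.42, - sqrt(19) /2, - 3 * sqrt( 3 )/8,  -  sqrt(19)/19,-sqrt( 2 )/108, 3/19, sqrt( 6 )/6, sqrt(3)/3,sqrt(5 ) , sqrt(13), sqrt( 15),4,sqrt(19), 7,8,9, 9]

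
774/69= 11 + 5/23 = 11.22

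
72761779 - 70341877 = 2419902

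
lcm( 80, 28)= 560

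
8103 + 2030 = 10133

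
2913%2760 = 153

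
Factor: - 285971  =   - 7^1 * 40853^1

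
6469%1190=519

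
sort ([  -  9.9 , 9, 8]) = [ - 9.9, 8, 9]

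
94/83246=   47/41623  =  0.00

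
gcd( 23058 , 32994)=54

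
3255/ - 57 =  - 58 + 17/19 = -57.11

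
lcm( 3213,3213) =3213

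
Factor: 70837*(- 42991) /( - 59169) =3^( - 1)*11^( - 2)*13^2 * 163^(-1)*3307^1*5449^1 = 3045353467/59169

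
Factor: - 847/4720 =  - 2^(-4)*5^( - 1 )*7^1*11^2*59^( - 1)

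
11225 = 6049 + 5176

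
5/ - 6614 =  - 5/6614 = - 0.00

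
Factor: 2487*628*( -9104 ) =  - 2^6*3^1 * 157^1*569^1*829^1  =  -14218954944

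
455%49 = 14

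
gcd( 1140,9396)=12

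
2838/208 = 13 + 67/104 = 13.64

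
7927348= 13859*572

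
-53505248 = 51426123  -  104931371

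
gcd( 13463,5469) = 1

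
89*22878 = 2036142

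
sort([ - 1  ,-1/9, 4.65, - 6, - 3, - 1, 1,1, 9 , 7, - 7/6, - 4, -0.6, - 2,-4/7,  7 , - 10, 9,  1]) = [-10,- 6 , - 4,-3, - 2,  -  7/6, - 1, - 1, - 0.6 ,-4/7,  -  1/9,1, 1 , 1, 4.65,  7, 7, 9, 9] 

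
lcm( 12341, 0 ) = 0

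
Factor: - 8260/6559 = -2^2 *5^1*59^1*937^ ( - 1) = -  1180/937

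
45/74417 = 45/74417  =  0.00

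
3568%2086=1482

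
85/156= 85/156  =  0.54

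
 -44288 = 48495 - 92783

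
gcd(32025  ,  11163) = 183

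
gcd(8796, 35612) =4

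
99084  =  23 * 4308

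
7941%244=133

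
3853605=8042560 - 4188955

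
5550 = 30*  185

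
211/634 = 211/634 = 0.33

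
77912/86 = 905 + 41/43 = 905.95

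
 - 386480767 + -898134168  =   - 1284614935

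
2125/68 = 31 + 1/4 = 31.25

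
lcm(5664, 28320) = 28320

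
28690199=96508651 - 67818452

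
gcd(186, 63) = 3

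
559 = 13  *43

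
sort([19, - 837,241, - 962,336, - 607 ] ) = [ -962, - 837,-607,19,241,336 ] 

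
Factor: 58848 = 2^5*3^1*613^1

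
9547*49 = 467803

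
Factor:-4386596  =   -2^2*109^1* 10061^1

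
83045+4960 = 88005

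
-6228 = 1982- 8210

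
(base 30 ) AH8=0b10010100101110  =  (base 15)2c48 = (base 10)9518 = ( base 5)301033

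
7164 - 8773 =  - 1609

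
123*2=246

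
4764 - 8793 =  - 4029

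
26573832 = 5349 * 4968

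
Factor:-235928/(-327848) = 7^1 *11^1*107^ (  -  1) = 77/107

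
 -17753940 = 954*(  -  18610) 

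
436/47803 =436/47803=0.01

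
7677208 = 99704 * 77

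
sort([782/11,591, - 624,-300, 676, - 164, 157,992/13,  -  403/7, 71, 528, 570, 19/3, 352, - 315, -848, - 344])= [ - 848,-624, - 344, - 315, - 300,-164, - 403/7,  19/3, 71 , 782/11,992/13,  157 , 352, 528,570, 591 , 676]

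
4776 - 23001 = - 18225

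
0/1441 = 0 = 0.00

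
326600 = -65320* ( - 5) 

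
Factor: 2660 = 2^2*5^1*7^1*19^1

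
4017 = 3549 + 468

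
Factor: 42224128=2^9*82469^1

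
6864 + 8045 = 14909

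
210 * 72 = 15120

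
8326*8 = 66608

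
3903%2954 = 949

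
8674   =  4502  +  4172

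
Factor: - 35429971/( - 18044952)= 2^(  -  3)*3^( - 1)*157^( - 1)*593^1* 4789^(-1 )*59747^1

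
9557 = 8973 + 584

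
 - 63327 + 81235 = 17908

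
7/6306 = 7/6306 = 0.00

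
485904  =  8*60738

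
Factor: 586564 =2^2 * 11^1*13331^1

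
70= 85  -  15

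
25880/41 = 631 + 9/41 = 631.22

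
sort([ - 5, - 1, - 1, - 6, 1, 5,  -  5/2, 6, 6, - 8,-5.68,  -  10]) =[ - 10, - 8, - 6, - 5.68, - 5,-5/2, - 1,  -  1,1, 5,6, 6 ] 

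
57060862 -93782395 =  - 36721533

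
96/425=96/425 = 0.23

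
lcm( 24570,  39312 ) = 196560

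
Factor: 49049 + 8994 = 58043^1 = 58043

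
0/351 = 0 = 0.00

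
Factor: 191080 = 2^3*5^1*17^1*281^1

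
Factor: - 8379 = - 3^2*7^2*19^1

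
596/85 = 7 + 1/85 = 7.01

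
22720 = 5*4544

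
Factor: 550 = 2^1*5^2*11^1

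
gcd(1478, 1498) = 2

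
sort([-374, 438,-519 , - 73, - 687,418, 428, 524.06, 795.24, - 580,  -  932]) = [  -  932, - 687, - 580, - 519, - 374, - 73,418 , 428, 438,524.06 , 795.24 ] 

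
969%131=52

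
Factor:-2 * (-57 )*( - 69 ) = -7866 = - 2^1 * 3^2 * 19^1 * 23^1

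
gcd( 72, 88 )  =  8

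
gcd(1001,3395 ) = 7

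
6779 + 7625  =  14404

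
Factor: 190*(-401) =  - 2^1 * 5^1 * 19^1*401^1=- 76190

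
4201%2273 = 1928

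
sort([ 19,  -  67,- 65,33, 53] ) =[ - 67, -65,19, 33, 53 ] 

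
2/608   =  1/304 = 0.00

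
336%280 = 56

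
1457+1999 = 3456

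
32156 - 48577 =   -  16421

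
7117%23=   10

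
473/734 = 473/734=   0.64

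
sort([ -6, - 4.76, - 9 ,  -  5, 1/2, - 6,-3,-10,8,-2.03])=[ - 10, - 9, - 6, - 6, - 5, - 4.76, - 3, - 2.03,1/2, 8 ]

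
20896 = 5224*4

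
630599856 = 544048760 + 86551096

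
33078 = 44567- 11489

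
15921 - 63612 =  - 47691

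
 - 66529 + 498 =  - 66031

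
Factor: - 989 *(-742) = 2^1*7^1 *23^1*43^1*53^1 = 733838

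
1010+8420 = 9430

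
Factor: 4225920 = 2^7*3^1*5^1*31^1*71^1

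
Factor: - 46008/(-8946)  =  2^2 * 3^2 * 7^( - 1) = 36/7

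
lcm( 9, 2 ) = 18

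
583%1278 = 583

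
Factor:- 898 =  - 2^1*449^1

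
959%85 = 24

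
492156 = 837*588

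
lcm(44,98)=2156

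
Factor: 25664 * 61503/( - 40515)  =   - 526137664/13505 = - 2^6*5^( - 1)*13^1*19^1*37^ (-1)  *73^(  -  1 )*83^1*401^1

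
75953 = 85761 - 9808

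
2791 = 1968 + 823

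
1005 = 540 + 465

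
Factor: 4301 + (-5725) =- 2^4*89^1 = -1424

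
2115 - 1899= 216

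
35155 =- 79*( - 445 )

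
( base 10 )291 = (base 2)100100011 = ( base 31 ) 9c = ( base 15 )146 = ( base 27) AL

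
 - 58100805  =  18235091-76335896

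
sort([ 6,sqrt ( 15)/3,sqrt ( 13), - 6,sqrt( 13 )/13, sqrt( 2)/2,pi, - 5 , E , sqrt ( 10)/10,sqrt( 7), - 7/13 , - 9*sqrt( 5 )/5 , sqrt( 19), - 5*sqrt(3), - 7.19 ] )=[ -5 * sqrt (3) , - 7.19, - 6 , - 5,-9*sqrt(5)/5,-7/13, sqrt(13)/13, sqrt(  10)/10 , sqrt(2)/2,sqrt( 15)/3,sqrt( 7 ), E,pi,sqrt( 13 ),sqrt( 19), 6]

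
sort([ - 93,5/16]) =[ - 93,5/16]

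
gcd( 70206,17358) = 6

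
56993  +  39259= 96252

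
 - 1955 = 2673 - 4628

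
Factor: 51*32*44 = 71808 = 2^7*3^1*11^1*17^1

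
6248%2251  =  1746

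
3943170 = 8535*462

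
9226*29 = 267554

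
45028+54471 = 99499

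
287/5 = 57 + 2/5 = 57.40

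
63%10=3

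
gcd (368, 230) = 46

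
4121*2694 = 11101974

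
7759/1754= 4+743/1754 = 4.42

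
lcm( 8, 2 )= 8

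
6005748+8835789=14841537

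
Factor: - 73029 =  - 3^1 * 11^1*2213^1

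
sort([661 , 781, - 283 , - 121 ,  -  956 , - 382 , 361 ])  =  [ - 956, - 382, - 283 ,-121,361 , 661,781]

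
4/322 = 2/161 = 0.01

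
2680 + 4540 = 7220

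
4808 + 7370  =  12178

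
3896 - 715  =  3181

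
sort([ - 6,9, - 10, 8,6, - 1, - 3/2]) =[-10, - 6, - 3/2,-1,6,8,9]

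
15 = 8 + 7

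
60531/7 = 8647+2/7 = 8647.29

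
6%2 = 0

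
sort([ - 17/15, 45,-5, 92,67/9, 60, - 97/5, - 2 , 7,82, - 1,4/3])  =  [ -97/5, - 5, - 2 , - 17/15, - 1,4/3,7,67/9 , 45, 60, 82, 92]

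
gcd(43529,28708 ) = 1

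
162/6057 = 18/673 = 0.03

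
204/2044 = 51/511 = 0.10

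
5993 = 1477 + 4516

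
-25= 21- 46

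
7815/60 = 521/4 = 130.25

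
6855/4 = 6855/4 = 1713.75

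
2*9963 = 19926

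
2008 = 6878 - 4870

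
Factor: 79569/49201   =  3^3*7^1* 421^1*49201^( - 1 )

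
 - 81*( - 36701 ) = 2972781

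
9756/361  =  9756/361 = 27.02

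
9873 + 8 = 9881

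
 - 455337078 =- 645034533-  -189697455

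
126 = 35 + 91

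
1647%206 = 205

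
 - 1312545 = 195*(-6731 ) 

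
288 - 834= - 546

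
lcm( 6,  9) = 18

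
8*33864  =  270912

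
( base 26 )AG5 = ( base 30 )7TB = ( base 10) 7181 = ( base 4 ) 1300031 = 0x1C0D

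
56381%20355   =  15671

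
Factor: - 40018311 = -3^2*541^1*8219^1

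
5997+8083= 14080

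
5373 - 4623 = 750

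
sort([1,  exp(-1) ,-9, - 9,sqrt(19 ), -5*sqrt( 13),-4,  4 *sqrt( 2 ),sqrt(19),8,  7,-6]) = [ - 5 *sqrt( 13 ), -9,-9,-6,-4 , exp ( - 1 ), 1 , sqrt( 19 ),sqrt(19),4 * sqrt( 2 ), 7,  8 ]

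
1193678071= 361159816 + 832518255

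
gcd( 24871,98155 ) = 1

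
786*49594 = 38980884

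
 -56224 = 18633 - 74857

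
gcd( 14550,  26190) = 2910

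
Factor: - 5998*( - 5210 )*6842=2^3*5^1 * 11^1 * 311^1*521^1*2999^1 = 213809626360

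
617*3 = 1851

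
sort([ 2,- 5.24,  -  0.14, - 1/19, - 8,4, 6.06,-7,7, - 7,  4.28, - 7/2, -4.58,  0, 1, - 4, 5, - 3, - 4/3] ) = [  -  8, - 7, - 7, - 5.24,-4.58, - 4, - 7/2, - 3,  -  4/3, - 0.14,-1/19, 0,1,2, 4, 4.28, 5, 6.06, 7] 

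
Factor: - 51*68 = - 3468 = - 2^2*3^1*17^2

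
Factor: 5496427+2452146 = 691^1*11503^1 = 7948573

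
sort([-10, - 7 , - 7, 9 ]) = [-10,-7,-7, 9] 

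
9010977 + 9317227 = 18328204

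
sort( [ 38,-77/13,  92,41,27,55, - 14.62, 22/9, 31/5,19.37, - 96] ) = [  -  96, - 14.62, - 77/13,22/9,31/5,19.37, 27,38,41,55,92]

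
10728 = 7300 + 3428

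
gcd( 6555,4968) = 69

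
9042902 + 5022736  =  14065638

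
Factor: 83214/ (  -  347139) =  - 2^1*13^( - 1 )*43^(-1)*67^1 = -134/559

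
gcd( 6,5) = 1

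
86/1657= 86/1657 =0.05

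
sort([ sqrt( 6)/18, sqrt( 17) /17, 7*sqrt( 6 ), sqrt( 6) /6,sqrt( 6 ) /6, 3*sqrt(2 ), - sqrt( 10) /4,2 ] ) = [ - sqrt( 10)/4,sqrt( 6) /18, sqrt( 17) /17, sqrt( 6)/6, sqrt ( 6)/6, 2,3*sqrt( 2 ), 7*sqrt(6)] 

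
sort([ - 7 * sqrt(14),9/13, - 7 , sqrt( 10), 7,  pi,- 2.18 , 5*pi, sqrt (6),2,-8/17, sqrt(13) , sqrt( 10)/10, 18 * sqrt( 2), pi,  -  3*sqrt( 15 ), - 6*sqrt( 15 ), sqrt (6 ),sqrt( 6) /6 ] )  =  [ - 7*sqrt( 14 ),-6 *sqrt(15),- 3*sqrt( 15),  -  7, - 2.18, - 8/17, sqrt(10) /10, sqrt( 6)/6,9/13, 2,  sqrt( 6), sqrt (6), pi, pi,sqrt( 10),sqrt( 13 ), 7,5*pi, 18*sqrt( 2) ] 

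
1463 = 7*209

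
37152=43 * 864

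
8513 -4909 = 3604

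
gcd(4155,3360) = 15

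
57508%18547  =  1867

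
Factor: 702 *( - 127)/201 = -29718/67 = - 2^1*3^2 * 13^1*67^(-1)*  127^1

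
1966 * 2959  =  5817394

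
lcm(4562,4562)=4562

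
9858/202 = 4929/101  =  48.80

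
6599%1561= 355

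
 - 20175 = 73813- 93988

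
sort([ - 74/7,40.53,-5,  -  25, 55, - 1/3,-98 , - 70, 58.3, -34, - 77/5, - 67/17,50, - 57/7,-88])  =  [- 98, - 88,  -  70, - 34,  -  25, - 77/5, - 74/7, - 57/7, - 5, - 67/17, - 1/3, 40.53,50,55, 58.3]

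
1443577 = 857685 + 585892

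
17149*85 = 1457665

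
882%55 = 2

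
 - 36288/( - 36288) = 1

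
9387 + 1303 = 10690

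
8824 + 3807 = 12631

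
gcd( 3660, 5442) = 6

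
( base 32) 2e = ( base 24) 36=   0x4e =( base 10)78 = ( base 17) 4a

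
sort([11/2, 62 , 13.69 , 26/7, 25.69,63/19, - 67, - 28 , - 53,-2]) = [-67 ,  -  53, - 28 ,  -  2,63/19 , 26/7, 11/2, 13.69, 25.69 , 62]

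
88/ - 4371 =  - 1 + 4283/4371=-  0.02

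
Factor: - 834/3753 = - 2^1 * 3^( - 2) =- 2/9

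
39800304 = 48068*828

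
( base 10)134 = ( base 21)68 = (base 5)1014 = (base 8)206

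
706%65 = 56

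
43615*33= 1439295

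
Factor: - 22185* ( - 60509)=1342392165  =  3^2*5^1*17^1*29^1 * 60509^1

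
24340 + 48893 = 73233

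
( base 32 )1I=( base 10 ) 50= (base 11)46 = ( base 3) 1212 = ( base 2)110010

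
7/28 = 1/4 = 0.25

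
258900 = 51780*5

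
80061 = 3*26687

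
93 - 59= 34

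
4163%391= 253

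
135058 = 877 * 154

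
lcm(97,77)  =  7469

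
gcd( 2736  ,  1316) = 4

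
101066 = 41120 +59946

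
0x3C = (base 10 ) 60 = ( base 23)2E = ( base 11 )55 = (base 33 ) 1R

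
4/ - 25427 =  - 1  +  25423/25427 = - 0.00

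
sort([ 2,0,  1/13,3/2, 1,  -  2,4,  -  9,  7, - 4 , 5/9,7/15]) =[-9,  -  4, - 2, 0,1/13,7/15, 5/9,1,3/2, 2, 4,7 ]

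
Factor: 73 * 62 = 2^1 *31^1*73^1 = 4526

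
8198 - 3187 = 5011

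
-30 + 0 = - 30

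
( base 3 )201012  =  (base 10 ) 518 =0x206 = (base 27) j5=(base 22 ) 11C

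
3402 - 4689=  - 1287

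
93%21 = 9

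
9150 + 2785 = 11935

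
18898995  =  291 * 64945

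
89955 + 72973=162928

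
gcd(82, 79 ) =1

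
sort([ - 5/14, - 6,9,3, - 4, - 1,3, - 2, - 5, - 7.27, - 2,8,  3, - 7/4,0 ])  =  [-7.27, - 6, -5, -4, -2,-2,  -  7/4, - 1, - 5/14,0,3,3, 3,8, 9]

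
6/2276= 3/1138 =0.00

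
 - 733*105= - 76965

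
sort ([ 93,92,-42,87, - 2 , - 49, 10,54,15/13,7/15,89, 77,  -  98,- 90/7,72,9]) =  [ - 98, -49, - 42, - 90/7, - 2,7/15,15/13,9,10, 54,72 , 77,87,89,92, 93]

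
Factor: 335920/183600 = 247/135 = 3^(-3) * 5^( - 1)*13^1*19^1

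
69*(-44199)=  - 3049731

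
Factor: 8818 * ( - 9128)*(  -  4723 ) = 380157594992= 2^4*7^1 * 163^1*4409^1*4723^1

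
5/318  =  5/318 = 0.02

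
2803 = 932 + 1871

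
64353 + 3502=67855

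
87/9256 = 87/9256 = 0.01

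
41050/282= 20525/141= 145.57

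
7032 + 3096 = 10128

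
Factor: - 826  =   -2^1*7^1*59^1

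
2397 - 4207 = - 1810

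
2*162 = 324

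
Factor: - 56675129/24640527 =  - 3^(-1)*7^1*283^(-1)*691^1*11717^1*29023^( - 1) 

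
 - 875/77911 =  - 875/77911  =  - 0.01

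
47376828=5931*7988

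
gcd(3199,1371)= 457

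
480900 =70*6870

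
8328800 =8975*928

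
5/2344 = 5/2344 = 0.00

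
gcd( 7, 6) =1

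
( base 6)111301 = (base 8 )22265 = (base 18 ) 1B01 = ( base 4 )2102311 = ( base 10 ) 9397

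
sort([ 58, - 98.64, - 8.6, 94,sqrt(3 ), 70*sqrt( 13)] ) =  [-98.64, - 8.6, sqrt ( 3 ),58, 94, 70 * sqrt( 13 ) ] 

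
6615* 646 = 4273290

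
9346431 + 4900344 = 14246775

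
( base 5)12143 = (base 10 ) 923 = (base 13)560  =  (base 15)418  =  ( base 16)39b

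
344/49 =344/49 = 7.02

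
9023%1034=751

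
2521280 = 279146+2242134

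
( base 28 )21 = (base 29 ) 1s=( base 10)57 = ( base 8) 71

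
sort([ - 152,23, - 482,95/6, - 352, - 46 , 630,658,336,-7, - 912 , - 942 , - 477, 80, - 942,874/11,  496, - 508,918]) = [-942, - 942, - 912, - 508, - 482, - 477, - 352, - 152,-46, - 7,95/6 , 23, 874/11, 80,  336,496,630,  658,918 ] 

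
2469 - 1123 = 1346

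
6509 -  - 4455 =10964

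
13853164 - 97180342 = -83327178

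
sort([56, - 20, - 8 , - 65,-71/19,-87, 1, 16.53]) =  [ - 87, - 65, - 20, - 8  , - 71/19,1, 16.53,56]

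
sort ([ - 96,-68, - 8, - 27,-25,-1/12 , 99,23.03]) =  [ - 96,-68,-27, - 25, - 8,  -  1/12, 23.03,99]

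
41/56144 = 41/56144 =0.00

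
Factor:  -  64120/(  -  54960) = 7/6=   2^ (  -  1 )*3^( - 1)*7^1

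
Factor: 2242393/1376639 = 11^( - 1)*71^1*31583^1*125149^( -1 ) 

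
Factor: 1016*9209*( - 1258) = - 11770280752 = - 2^4 * 17^1*37^1*127^1*9209^1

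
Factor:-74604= - 2^2*3^1*6217^1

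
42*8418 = 353556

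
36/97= 36/97=0.37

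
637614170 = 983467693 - 345853523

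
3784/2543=3784/2543 = 1.49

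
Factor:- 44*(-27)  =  1188  =  2^2*3^3*11^1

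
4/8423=4/8423 = 0.00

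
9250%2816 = 802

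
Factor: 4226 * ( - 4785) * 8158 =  - 2^2 * 3^1 *5^1*11^1 * 29^1*2113^1*4079^1 = - 164966262780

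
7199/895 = 8 + 39/895= 8.04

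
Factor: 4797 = 3^2*13^1*41^1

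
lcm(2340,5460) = 16380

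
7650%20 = 10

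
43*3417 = 146931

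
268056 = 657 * 408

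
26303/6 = 26303/6 = 4383.83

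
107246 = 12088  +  95158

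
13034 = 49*266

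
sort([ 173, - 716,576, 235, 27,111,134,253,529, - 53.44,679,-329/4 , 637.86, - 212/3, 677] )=[ - 716, - 329/4,-212/3, - 53.44,27,111,  134, 173 , 235,253,529  ,  576,637.86,  677,679]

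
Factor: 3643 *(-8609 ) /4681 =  -31^(-1 )*151^(-1)*3643^1*8609^1 = - 31362587/4681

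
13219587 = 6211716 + 7007871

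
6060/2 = 3030 = 3030.00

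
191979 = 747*257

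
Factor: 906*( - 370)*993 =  - 2^2*3^2*5^1*37^1 * 151^1*331^1 = - 332873460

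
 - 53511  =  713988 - 767499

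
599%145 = 19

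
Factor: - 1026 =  - 2^1*3^3 * 19^1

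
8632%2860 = 52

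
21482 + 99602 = 121084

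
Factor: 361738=2^1*13^1*13913^1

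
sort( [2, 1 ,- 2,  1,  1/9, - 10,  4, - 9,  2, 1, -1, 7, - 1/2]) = [ - 10 ,-9,-2, - 1, - 1/2,  1/9,1, 1, 1,  2,2 , 4, 7 ] 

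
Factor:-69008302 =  - 2^1*11^1*1039^1 *3019^1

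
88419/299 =295  +  214/299 = 295.72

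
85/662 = 85/662 = 0.13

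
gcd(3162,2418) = 186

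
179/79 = 2  +  21/79 = 2.27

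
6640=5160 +1480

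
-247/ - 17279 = 247/17279 = 0.01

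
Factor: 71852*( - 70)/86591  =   - 5029640/86591=- 2^3*5^1*7^1*11^1*23^1* 71^1*131^ ( - 1) * 661^( - 1 ) 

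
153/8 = 19+1/8 = 19.12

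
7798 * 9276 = 72334248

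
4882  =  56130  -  51248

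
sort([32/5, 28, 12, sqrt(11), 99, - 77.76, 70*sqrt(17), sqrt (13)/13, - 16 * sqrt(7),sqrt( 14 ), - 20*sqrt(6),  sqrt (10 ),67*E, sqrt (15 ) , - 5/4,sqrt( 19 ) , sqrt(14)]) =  [ - 77.76,- 20*sqrt ( 6 ),-16*sqrt( 7) ,  -  5/4, sqrt( 13 ) /13,  sqrt( 10 ), sqrt(11), sqrt(14),sqrt( 14), sqrt(15 ),  sqrt( 19 ),32/5,12 , 28, 99, 67 * E, 70*sqrt(17 )]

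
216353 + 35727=252080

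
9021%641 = 47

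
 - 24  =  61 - 85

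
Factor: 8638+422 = 9060 = 2^2*3^1*5^1*151^1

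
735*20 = 14700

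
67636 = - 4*( - 16909 )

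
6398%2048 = 254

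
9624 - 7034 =2590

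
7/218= 7/218  =  0.03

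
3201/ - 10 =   -  321 + 9/10=- 320.10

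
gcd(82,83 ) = 1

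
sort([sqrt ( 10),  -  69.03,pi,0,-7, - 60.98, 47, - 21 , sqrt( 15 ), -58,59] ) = [ - 69.03, - 60.98, - 58,-21, - 7,0, pi, sqrt( 10), sqrt(15), 47, 59] 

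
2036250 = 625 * 3258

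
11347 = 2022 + 9325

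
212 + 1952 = 2164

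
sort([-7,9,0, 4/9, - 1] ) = [- 7, - 1,0,4/9,9]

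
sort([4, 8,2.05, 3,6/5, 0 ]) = [ 0,6/5, 2.05,3 , 4,8]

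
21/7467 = 7/2489 =0.00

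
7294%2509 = 2276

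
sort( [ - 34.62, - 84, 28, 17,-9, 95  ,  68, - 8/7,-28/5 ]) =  [ - 84, - 34.62  , - 9, - 28/5, - 8/7, 17,28,68, 95]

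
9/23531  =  9/23531 = 0.00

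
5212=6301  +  - 1089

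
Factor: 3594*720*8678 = 2^6*3^3*5^1*599^1*4339^1 = 22455887040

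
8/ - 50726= - 1 + 25359/25363 = -0.00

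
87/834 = 29/278 = 0.10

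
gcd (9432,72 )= 72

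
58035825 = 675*85979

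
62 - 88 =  -26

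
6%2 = 0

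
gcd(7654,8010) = 178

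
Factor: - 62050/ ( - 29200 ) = 17/8= 2^( - 3)*17^1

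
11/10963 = 11/10963 = 0.00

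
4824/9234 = 268/513 = 0.52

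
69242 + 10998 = 80240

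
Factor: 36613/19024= 2^( - 4 ) * 19^1 * 29^(-1) * 47^1 = 893/464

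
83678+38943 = 122621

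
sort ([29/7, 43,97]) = [29/7, 43, 97 ]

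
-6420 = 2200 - 8620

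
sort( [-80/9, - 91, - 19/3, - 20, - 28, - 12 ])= [ - 91,  -  28, - 20, - 12,  -  80/9, - 19/3 ]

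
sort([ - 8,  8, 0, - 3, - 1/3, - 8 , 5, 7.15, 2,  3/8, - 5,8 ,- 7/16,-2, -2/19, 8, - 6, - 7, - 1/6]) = [- 8,-8  , - 7, - 6,- 5,  -  3,-2,-7/16, - 1/3, - 1/6,-2/19,0, 3/8,2, 5,7.15, 8, 8,8]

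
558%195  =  168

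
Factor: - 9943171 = -7^1 * 53^1* 26801^1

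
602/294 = 43/21  =  2.05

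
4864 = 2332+2532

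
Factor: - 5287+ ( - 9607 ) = -14894 =-2^1*11^1*677^1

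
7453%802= 235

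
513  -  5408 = - 4895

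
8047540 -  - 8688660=16736200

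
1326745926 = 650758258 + 675987668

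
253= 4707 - 4454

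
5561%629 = 529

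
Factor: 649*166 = 2^1*11^1*59^1*83^1 = 107734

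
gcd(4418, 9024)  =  94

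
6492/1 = 6492 = 6492.00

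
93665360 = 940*99644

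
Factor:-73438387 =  - 11^1  *  6676217^1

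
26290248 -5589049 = 20701199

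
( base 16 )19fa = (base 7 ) 25250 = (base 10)6650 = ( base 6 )50442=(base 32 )6fq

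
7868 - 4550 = 3318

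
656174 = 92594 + 563580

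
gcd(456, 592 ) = 8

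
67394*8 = 539152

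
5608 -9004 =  - 3396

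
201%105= 96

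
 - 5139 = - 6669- - 1530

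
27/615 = 9/205  =  0.04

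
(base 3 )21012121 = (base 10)5254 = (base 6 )40154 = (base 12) 305A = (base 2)1010010000110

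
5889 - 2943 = 2946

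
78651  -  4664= 73987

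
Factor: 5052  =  2^2*3^1 * 421^1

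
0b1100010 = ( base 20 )4I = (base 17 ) 5D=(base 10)98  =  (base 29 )3B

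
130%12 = 10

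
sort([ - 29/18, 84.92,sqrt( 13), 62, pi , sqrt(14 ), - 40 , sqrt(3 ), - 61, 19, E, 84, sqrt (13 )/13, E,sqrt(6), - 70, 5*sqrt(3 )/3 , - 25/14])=[ - 70, - 61, - 40, - 25/14 , - 29/18, sqrt( 13 ) /13, sqrt( 3) , sqrt( 6), E, E, 5*sqrt(3 ) /3, pi,  sqrt (13 ), sqrt(14), 19, 62, 84,84.92] 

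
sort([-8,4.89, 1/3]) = [ - 8 , 1/3 , 4.89 ]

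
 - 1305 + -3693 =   -  4998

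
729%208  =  105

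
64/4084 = 16/1021  =  0.02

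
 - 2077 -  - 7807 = 5730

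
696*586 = 407856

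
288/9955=288/9955=0.03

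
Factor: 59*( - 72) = - 4248 =- 2^3*3^2*59^1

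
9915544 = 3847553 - -6067991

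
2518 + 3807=6325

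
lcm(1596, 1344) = 25536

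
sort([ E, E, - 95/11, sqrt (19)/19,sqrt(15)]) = [ -95/11  ,  sqrt(19 ) /19,E,  E,sqrt(15)]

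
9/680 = 9/680 = 0.01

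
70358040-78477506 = -8119466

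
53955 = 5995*9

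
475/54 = 8 + 43/54 = 8.80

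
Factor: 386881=11^1*35171^1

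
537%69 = 54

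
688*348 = 239424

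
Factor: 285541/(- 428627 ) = - 31^1 *61^1* 71^( - 1 )*151^1*6037^( - 1) 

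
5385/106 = 5385/106 = 50.80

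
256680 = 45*5704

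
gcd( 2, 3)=1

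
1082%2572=1082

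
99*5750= 569250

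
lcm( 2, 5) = 10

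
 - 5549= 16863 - 22412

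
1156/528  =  289/132= 2.19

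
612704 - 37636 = 575068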